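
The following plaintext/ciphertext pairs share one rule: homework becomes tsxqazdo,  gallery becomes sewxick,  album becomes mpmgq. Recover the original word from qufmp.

equal

The shifts repeat in a cycle of length 3: positions 0,1,… shift by +12, +4, +11, then the pattern repeats.
Undoing it on qufmp: q−12=e, u−4=q, f−11=u, m−12=a, p−4=l.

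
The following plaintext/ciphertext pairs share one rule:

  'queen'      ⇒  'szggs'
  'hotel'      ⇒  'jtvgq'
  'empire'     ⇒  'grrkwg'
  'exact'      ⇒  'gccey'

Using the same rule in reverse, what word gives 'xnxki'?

Shifts by position in queen: pos 0: q→s (+2), pos 1: u→z (+5), pos 2: e→g (+2), pos 3: e→g (+2), pos 4: n→s (+5) — repeating every 3. It's a Vigenère-style cipher with numeric key [2,5,2]: position i shifts by key[i mod 3].
Undoing it on xnxki: x−2=v, n−5=i, x−2=v, k−2=i, i−5=d.

vivid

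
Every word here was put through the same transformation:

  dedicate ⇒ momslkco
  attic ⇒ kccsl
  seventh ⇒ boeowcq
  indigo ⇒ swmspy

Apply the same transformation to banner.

The shift depends on letter class: consonant d→m is +9, but vowel e→o is +10. Two shifts are in play — +10 for a/e/i/o/u, +9 for every other letter.
For banner: b(cons)+9=k, a(vowel)+10=k, n(cons)+9=w, n(cons)+9=w, e(vowel)+10=o, r(cons)+9=a.

kkwwoa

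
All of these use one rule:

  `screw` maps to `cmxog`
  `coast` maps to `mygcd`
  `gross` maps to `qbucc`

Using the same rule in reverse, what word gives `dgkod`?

It's a Vigenère-style cipher with numeric key [10,10,6]: position i shifts by key[i mod 3].
Decoding dgkod: d−10=t, g−10=w, k−6=e, o−10=e, d−10=t.

tweet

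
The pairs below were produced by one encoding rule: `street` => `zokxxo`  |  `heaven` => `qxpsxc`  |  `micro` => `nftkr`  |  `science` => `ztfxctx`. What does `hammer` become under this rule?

qpnnxk

This is an affine cipher: with a=0,…,z=25, each position x becomes (15x+15) mod 26.
On hammer: h(7)→15·7+15≡16=q; a(0)→15·0+15≡15=p; m(12)→15·12+15≡13=n; m(12)→15·12+15≡13=n; e(4)→15·4+15≡23=x; r(17)→15·17+15≡10=k (all mod 26).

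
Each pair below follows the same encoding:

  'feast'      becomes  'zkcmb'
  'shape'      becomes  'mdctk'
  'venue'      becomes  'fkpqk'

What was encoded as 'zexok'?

forge

f(5)→z(25) and e(4)→k(10) fit y≡15x+2 (mod 26); the inverse of 15 mod 26 is 7. This is an affine cipher: with a=0,…,z=25, each position x becomes (15x+2) mod 26.
Undoing it on zexok: z(25)→7·(25−2)≡5=f; e(4)→7·(4−2)≡14=o; x(23)→7·(23−2)≡17=r; o(14)→7·(14−2)≡6=g; k(10)→7·(10−2)≡4=e (all mod 26).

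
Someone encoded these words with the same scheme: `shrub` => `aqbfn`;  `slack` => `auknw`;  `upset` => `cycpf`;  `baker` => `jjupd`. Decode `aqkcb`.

sharp

In shrub: s→a is +8, h→q is +9, r→b is +10, u→f is +11 — the shift increases by 1 each position. Each letter shifts forward by (position + 8), i.e. 8, 9, 10, … — the shift grows by one for each successive letter.
Reversing it on aqkcb: a−8=s, q−9=h, k−10=a, c−11=r, b−12=p.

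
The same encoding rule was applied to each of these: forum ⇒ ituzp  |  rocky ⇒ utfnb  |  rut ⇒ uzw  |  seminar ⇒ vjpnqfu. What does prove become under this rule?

The shift depends on letter class: consonant f→i is +3, but vowel o→t is +5. The rule splits by letter class: vowels +5, consonants +3.
On prove: p(cons)+3=s, r(cons)+3=u, o(vowel)+5=t, v(cons)+3=y, e(vowel)+5=j.

sutyj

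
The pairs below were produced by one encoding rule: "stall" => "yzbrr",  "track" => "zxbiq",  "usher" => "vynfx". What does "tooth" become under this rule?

zppzn

The shift depends on letter class: consonant s→y is +6, but vowel a→b is +1. Vowels shift forward by 1 and consonants shift forward by 6.
On tooth: t(cons)+6=z, o(vowel)+1=p, o(vowel)+1=p, t(cons)+6=z, h(cons)+6=n.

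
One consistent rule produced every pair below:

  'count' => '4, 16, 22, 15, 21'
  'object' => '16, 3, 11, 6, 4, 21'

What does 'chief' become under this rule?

c is letter #3 and maps to 4: an offset of 1. The number is (letter's place in the alphabet, a=1) + 1.
On chief: c=3→4, h=8→9, i=9→10, e=5→6, f=6→7.

4, 9, 10, 6, 7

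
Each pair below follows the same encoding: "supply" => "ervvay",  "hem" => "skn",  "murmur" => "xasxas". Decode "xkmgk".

Two steps: reverse the string, then apply a Caesar shift of +6.
Reversing it on xkmgk: shift back: x−6=r, k−6=e, m−6=g, g−6=a, k−6=e → regae; then reverse → eager.

eager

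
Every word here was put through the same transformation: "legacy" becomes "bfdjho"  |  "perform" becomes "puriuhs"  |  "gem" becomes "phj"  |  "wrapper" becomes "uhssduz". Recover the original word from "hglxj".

guide

The output letters match the input read backwards, each shifted +3: legacy reversed is ycagel. Read the word backwards and shift each letter +3.
Decoding hglxj: shift back: h−3=e, g−3=d, l−3=i, x−3=u, j−3=g → ediug; then reverse → guide.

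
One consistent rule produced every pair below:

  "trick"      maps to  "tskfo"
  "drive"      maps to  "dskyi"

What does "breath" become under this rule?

The shift increases by 1 at each position, starting from +0: 0, 1, 2, ….
Applying it to breath: b+0=b, r+1=s, e+2=g, a+3=d, t+4=x, h+5=m.

bsgdxm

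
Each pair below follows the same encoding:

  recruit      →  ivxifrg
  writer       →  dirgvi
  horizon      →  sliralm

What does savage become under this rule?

This is the alphabet-reversal cipher (Atbash): a becomes z, b becomes y, etc.
For savage: s↔h, a↔z, v↔e, a↔z, g↔t, e↔v.

hzeztv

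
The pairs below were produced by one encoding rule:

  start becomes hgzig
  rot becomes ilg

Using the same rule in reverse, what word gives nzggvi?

matter

Each pair mirrors across the alphabet (s↔h, t↔g, a↔z): positions sum to 25. Letters are reflected about the middle of the alphabet (position → 25−position): Atbash.
Reversing it on nzggvi: n↔m, z↔a, g↔t, g↔t, v↔e, i↔r.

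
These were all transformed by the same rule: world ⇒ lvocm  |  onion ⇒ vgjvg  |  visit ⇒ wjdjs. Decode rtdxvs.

mascot

w(22)→l(11) and o(14)→v(21) fit y≡15x+19 (mod 26); the inverse of 15 mod 26 is 7. This is an affine cipher: with a=0,…,z=25, each position x becomes (15x+19) mod 26.
Decoding rtdxvs: r(17)→7·(17−19)≡12=m; t(19)→7·(19−19)≡0=a; d(3)→7·(3−19)≡18=s; x(23)→7·(23−19)≡2=c; v(21)→7·(21−19)≡14=o; s(18)→7·(18−19)≡19=t (all mod 26).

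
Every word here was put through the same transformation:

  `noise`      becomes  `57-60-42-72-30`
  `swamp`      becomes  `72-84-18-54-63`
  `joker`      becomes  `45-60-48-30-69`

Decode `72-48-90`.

n(#14)→57 and o(#15)→60: differences scale by 3, so n = 3·pos + 15. With a=1..z=26, the number is 3·pos + 15.
Reversing it on 72-48-90: 72→(72−15)÷3=19=s, 48→(48−15)÷3=11=k, 90→(90−15)÷3=25=y.

sky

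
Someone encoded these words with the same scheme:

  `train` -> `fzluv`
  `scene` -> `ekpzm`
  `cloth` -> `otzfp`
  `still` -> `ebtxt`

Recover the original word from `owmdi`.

The shifts repeat in a cycle of length 3: positions 0,1,… shift by +12, +8, +11, then the pattern repeats.
Reversing it on owmdi: o−12=c, w−8=o, m−11=b, d−12=r, i−8=a.

cobra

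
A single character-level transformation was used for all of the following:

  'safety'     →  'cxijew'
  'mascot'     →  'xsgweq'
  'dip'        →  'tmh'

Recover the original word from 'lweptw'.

splash

The output letters match the input read backwards, each shifted +4: safety reversed is ytefas. The word is reversed, then every letter is shifted forward by 4.
Reversing it on lweptw: shift back: l−4=h, w−4=s, e−4=a, p−4=l, t−4=p, w−4=s → hsalps; then reverse → splash.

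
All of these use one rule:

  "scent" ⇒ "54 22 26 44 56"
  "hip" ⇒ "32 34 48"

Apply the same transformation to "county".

s(#19)→54 and c(#3)→22: differences scale by 2, so n = 2·pos + 16. With a=1..z=26, the number is 2·pos + 16.
Applying it to county: c=3→22, o=15→46, u=21→58, n=14→44, t=20→56, y=25→66.

22 46 58 44 56 66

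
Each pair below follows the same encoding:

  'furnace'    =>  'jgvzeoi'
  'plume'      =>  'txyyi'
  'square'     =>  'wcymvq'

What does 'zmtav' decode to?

Shifts by position in furnace: pos 0: f→j (+4), pos 1: u→g (+12), pos 2: r→v (+4), pos 3: n→z (+12) — repeating every 2. It's a Vigenère-style cipher with numeric key [4,12]: position i shifts by key[i mod 2].
Undoing it on zmtav: z−4=v, m−12=a, t−4=p, a−12=o, v−4=r.

vapor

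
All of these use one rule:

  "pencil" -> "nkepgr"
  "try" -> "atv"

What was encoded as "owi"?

gum

The output letters match the input read backwards, each shifted +2: pencil reversed is licnep. Read the word backwards and shift each letter +2.
Undoing it on owi: shift back: o−2=m, w−2=u, i−2=g → mug; then reverse → gum.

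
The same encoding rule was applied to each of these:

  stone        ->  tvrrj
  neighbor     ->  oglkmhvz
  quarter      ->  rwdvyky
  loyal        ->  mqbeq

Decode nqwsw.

motor

In stone: s→t is +1, t→v is +2, o→r is +3, n→r is +4 — the shift increases by 1 each position. The shift increases by 1 at each position, starting from +1: 1, 2, 3, ….
Undoing it on nqwsw: n−1=m, q−2=o, w−3=t, s−4=o, w−5=r.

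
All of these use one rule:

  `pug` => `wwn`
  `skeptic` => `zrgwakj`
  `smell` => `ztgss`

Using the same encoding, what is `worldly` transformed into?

dqysksf

The shift depends on letter class: consonant p→w is +7, but vowel u→w is +2. Two shifts are in play — +2 for a/e/i/o/u, +7 for every other letter.
On worldly: w(cons)+7=d, o(vowel)+2=q, r(cons)+7=y, l(cons)+7=s, d(cons)+7=k, l(cons)+7=s, y(cons)+7=f.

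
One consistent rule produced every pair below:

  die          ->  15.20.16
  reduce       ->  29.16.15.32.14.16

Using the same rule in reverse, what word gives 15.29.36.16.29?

d is letter #4 and maps to 15: an offset of 11. Letters become their 1-based position plus 11 (so a→12, b→13, …).
Undoing it on 15.29.36.16.29: 15→(15−11)÷1=4=d, 29→(29−11)÷1=18=r, 36→(36−11)÷1=25=y, 16→(16−11)÷1=5=e, 29→(29−11)÷1=18=r.

dryer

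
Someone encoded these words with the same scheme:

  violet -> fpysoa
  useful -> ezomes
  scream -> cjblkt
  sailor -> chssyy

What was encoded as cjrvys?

Shifts by position in violet: pos 0: v→f (+10), pos 1: i→p (+7), pos 2: o→y (+10), pos 3: l→s (+7) — repeating every 2. It's a Vigenère-style cipher with numeric key [10,7]: position i shifts by key[i mod 2].
Undoing it on cjrvys: c−10=s, j−7=c, r−10=h, v−7=o, y−10=o, s−7=l.

school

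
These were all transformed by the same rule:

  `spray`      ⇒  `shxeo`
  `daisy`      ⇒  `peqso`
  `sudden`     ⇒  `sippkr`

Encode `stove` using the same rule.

s(18)→s(18) and p(15)→h(7) fit y≡21x+4 (mod 26); the inverse of 21 mod 26 is 5. Each letter's alphabet position (a=0..z=25) is mapped through 21·x+4 mod 26 — an affine cipher.
For stove: s(18)→21·18+4≡18=s; t(19)→21·19+4≡13=n; o(14)→21·14+4≡12=m; v(21)→21·21+4≡3=d; e(4)→21·4+4≡10=k (all mod 26).

snmdk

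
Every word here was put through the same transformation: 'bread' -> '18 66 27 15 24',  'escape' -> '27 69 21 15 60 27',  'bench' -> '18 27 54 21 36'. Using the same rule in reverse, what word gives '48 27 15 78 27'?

leave

b(#2)→18 and r(#18)→66: differences scale by 3, so n = 3·pos + 12. Each letter becomes 3×(its alphabet position, a=1..z=26) + 12.
Decoding 48 27 15 78 27: 48→(48−12)÷3=12=l, 27→(27−12)÷3=5=e, 15→(15−12)÷3=1=a, 78→(78−12)÷3=22=v, 27→(27−12)÷3=5=e.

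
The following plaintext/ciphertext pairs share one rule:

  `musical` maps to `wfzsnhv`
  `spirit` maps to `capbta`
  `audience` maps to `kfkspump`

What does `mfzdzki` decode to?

Shifts by position in musical: pos 0: m→w (+10), pos 1: u→f (+11), pos 2: s→z (+7), pos 3: i→s (+10), pos 4: c→n (+11), pos 5: a→h (+7) — repeating every 3. It's a Vigenère-style cipher with numeric key [10,11,7]: position i shifts by key[i mod 3].
Reversing it on mfzdzki: m−10=c, f−11=u, z−7=s, d−10=t, z−11=o, k−7=d, i−10=y.

custody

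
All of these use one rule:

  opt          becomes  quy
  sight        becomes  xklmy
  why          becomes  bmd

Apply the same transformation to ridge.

wkilg

The shift depends on letter class: consonant p→u is +5, but vowel o→q is +2. Two shifts are in play — +2 for a/e/i/o/u, +5 for every other letter.
For ridge: r(cons)+5=w, i(vowel)+2=k, d(cons)+5=i, g(cons)+5=l, e(vowel)+2=g.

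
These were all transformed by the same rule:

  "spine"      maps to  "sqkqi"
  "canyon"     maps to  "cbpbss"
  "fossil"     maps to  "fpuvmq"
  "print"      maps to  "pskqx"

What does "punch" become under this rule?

In spine: s→s is +0, p→q is +1, i→k is +2, n→q is +3 — the shift increases by 1 each position. The shift increases by 1 at each position, starting from +0: 0, 1, 2, ….
Applying it to punch: p+0=p, u+1=v, n+2=p, c+3=f, h+4=l.

pvpfl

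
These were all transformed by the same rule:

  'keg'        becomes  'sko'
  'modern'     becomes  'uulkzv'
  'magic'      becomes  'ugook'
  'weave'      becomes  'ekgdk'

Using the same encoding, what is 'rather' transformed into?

zgbpkz

Two shifts are in play — +6 for a/e/i/o/u, +8 for every other letter.
For rather: r(cons)+8=z, a(vowel)+6=g, t(cons)+8=b, h(cons)+8=p, e(vowel)+6=k, r(cons)+8=z.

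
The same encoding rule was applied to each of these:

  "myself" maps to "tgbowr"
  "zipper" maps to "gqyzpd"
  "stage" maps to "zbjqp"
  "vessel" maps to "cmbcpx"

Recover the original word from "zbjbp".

In myself: m→t is +7, y→g is +8, s→b is +9, e→o is +10 — the shift increases by 1 each position. Letter i (0-indexed) is shifted by i+7, so successive shifts are 7, 8, 9, ….
Undoing it on zbjbp: z−7=s, b−8=t, j−9=a, b−10=r, p−11=e.

stare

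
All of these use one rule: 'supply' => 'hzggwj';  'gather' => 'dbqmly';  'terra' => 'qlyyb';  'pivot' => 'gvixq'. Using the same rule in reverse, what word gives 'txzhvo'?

cousin

s(18)→h(7) and u(20)→z(25) fit y≡9x+1 (mod 26); the inverse of 9 mod 26 is 3. This is an affine cipher: with a=0,…,z=25, each position x becomes (9x+1) mod 26.
Undoing it on txzhvo: t(19)→3·(19−1)≡2=c; x(23)→3·(23−1)≡14=o; z(25)→3·(25−1)≡20=u; h(7)→3·(7−1)≡18=s; v(21)→3·(21−1)≡8=i; o(14)→3·(14−1)≡13=n (all mod 26).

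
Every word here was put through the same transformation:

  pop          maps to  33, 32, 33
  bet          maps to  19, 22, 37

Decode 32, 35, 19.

orb

p is letter #16 and maps to 33: an offset of 17. Each letter is replaced by its alphabet position (a=1..z=26) + 17.
Reversing it on 32, 35, 19: 32→(32−17)÷1=15=o, 35→(35−17)÷1=18=r, 19→(19−17)÷1=2=b.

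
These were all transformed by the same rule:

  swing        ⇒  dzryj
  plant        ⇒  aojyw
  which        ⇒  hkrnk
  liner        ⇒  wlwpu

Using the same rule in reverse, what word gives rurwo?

grill

Shifts by position in swing: pos 0: s→d (+11), pos 1: w→z (+3), pos 2: i→r (+9), pos 3: n→y (+11), pos 4: g→j (+3) — repeating every 3. It's a Vigenère-style cipher with numeric key [11,3,9]: position i shifts by key[i mod 3].
Decoding rurwo: r−11=g, u−3=r, r−9=i, w−11=l, o−3=l.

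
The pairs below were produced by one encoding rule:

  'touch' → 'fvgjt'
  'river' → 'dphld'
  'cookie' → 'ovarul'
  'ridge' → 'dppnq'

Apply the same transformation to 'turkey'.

Shifts by position in touch: pos 0: t→f (+12), pos 1: o→v (+7), pos 2: u→g (+12), pos 3: c→j (+7) — repeating every 2. It's a Vigenère-style cipher with numeric key [12,7]: position i shifts by key[i mod 2].
For turkey: t+12=f, u+7=b, r+12=d, k+7=r, e+12=q, y+7=f.

fbdrqf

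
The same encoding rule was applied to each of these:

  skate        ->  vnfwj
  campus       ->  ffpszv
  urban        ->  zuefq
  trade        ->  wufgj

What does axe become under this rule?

The shift depends on letter class: consonant s→v is +3, but vowel a→f is +5. The rule splits by letter class: vowels +5, consonants +3.
On axe: a(vowel)+5=f, x(cons)+3=a, e(vowel)+5=j.

faj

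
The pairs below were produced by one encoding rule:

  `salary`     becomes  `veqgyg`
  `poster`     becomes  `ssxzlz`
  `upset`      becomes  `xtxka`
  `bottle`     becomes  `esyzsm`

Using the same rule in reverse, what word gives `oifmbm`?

league

In salary: s→v is +3, a→e is +4, l→q is +5, a→g is +6 — the shift increases by 1 each position. The shift increases by 1 at each position, starting from +3: 3, 4, 5, ….
Decoding oifmbm: o−3=l, i−4=e, f−5=a, m−6=g, b−7=u, m−8=e.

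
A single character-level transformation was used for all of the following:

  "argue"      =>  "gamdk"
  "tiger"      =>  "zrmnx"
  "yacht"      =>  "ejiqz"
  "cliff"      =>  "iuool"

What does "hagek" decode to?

brave

It's a Vigenère-style cipher with numeric key [6,9]: position i shifts by key[i mod 2].
Undoing it on hagek: h−6=b, a−9=r, g−6=a, e−9=v, k−6=e.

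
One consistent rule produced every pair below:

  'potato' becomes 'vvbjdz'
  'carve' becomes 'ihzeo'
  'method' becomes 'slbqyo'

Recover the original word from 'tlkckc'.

nectar

The shift increases by 1 at each position, starting from +6: 6, 7, 8, ….
Undoing it on tlkckc: t−6=n, l−7=e, k−8=c, c−9=t, k−10=a, c−11=r.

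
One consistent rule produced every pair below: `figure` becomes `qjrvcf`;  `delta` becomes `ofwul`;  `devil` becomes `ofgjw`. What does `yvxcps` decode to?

Shifts by position in figure: pos 0: f→q (+11), pos 1: i→j (+1), pos 2: g→r (+11), pos 3: u→v (+1) — repeating every 2. The shifts repeat in a cycle of length 2: positions 0,1,… shift by +11, +1, then the pattern repeats.
Undoing it on yvxcps: y−11=n, v−1=u, x−11=m, c−1=b, p−11=e, s−1=r.

number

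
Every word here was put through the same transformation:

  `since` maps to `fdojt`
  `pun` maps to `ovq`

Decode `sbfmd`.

The output letters match the input read backwards, each shifted +1: since reversed is ecnis. Two steps: reverse the string, then apply a Caesar shift of +1.
Reversing it on sbfmd: shift back: s−1=r, b−1=a, f−1=e, m−1=l, d−1=c → raelc; then reverse → clear.

clear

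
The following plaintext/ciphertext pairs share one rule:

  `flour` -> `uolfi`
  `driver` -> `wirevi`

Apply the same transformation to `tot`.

glg

Each pair mirrors across the alphabet (f↔u, l↔o, o↔l): positions sum to 25. Letters are reflected about the middle of the alphabet (position → 25−position): Atbash.
For tot: t↔g, o↔l, t↔g.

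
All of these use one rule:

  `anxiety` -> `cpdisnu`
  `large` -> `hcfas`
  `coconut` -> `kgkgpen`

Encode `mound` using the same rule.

ygepb

a(0)→c(2) and n(13)→p(15) fit y≡17x+2 (mod 26); the inverse of 17 mod 26 is 23. Treating letters as 0–25, the rule is x ↦ 17x + 2 (mod 26).
Applying it to mound: m(12)→17·12+2≡24=y; o(14)→17·14+2≡6=g; u(20)→17·20+2≡4=e; n(13)→17·13+2≡15=p; d(3)→17·3+2≡1=b (all mod 26).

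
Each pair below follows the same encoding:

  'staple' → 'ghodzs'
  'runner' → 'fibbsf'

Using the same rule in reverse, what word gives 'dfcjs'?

prove

Compare letters: s→g is +14, t→h is +14, a→o is +14 — a constant shift. Each letter is shifted forward by 14 in the alphabet (a Caesar shift of +14).
Undoing it on dfcjs: d−14=p, f−14=r, c−14=o, j−14=v, s−14=e.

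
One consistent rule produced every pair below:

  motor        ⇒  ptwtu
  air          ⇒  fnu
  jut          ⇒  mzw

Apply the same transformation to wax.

zfa

The rule splits by letter class: vowels +5, consonants +3.
Applying it to wax: w(cons)+3=z, a(vowel)+5=f, x(cons)+3=a.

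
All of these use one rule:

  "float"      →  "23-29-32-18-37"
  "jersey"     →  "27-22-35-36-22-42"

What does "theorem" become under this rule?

37-25-22-32-35-22-30

f is letter #6 and maps to 23: an offset of 17. Each letter is replaced by its alphabet position (a=1..z=26) + 17.
Applying it to theorem: t=20→37, h=8→25, e=5→22, o=15→32, r=18→35, e=5→22, m=13→30.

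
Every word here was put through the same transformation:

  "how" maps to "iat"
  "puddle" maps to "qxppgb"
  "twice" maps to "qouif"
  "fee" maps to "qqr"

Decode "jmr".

fax

Two steps: reverse the string, then apply a Caesar shift of +12.
Undoing it on jmr: shift back: j−12=x, m−12=a, r−12=f → xaf; then reverse → fax.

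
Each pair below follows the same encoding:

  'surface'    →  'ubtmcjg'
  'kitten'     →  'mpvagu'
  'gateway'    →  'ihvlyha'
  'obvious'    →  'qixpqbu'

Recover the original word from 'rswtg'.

It's a Vigenère-style cipher with numeric key [2,7]: position i shifts by key[i mod 2].
Reversing it on rswtg: r−2=p, s−7=l, w−2=u, t−7=m, g−2=e.

plume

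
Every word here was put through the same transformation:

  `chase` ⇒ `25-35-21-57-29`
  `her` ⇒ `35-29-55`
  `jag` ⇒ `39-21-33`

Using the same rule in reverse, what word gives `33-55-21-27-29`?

c(#3)→25 and h(#8)→35: differences scale by 2, so n = 2·pos + 19. The formula is n = 2×(alphabet index, a=1) + 19.
Reversing it on 33-55-21-27-29: 33→(33−19)÷2=7=g, 55→(55−19)÷2=18=r, 21→(21−19)÷2=1=a, 27→(27−19)÷2=4=d, 29→(29−19)÷2=5=e.

grade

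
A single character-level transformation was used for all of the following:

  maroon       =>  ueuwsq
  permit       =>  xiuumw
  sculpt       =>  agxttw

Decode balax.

Shifts by position in maroon: pos 0: m→u (+8), pos 1: a→e (+4), pos 2: r→u (+3), pos 3: o→w (+8), pos 4: o→s (+4), pos 5: n→q (+3) — repeating every 3. It's a Vigenère-style cipher with numeric key [8,4,3]: position i shifts by key[i mod 3].
Decoding balax: b−8=t, a−4=w, l−3=i, a−8=s, x−4=t.

twist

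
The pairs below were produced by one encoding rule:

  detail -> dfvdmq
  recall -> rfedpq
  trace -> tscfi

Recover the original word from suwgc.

study

In detail: d→d is +0, e→f is +1, t→v is +2, a→d is +3 — the shift increases by 1 each position. Each letter shifts forward by its position index (0, 1, 2, …) — the shift grows by one for each successive letter.
Undoing it on suwgc: s−0=s, u−1=t, w−2=u, g−3=d, c−4=y.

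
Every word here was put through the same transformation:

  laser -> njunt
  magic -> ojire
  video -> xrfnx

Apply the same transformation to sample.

The shift depends on letter class: consonant l→n is +2, but vowel a→j is +9. Vowels shift forward by 9 and consonants shift forward by 2.
On sample: s(cons)+2=u, a(vowel)+9=j, m(cons)+2=o, p(cons)+2=r, l(cons)+2=n, e(vowel)+9=n.

ujornn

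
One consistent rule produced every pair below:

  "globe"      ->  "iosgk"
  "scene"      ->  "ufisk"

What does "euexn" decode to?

In globe: g→i is +2, l→o is +3, o→s is +4, b→g is +5 — the shift increases by 1 each position. The shift increases by 1 at each position, starting from +2: 2, 3, 4, ….
Decoding euexn: e−2=c, u−3=r, e−4=a, x−5=s, n−6=h.

crash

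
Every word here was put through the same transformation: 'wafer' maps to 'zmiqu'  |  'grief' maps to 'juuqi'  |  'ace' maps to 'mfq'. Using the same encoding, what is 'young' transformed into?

bagqj

The shift depends on letter class: consonant w→z is +3, but vowel a→m is +12. The rule splits by letter class: vowels +12, consonants +3.
Applying it to young: y(cons)+3=b, o(vowel)+12=a, u(vowel)+12=g, n(cons)+3=q, g(cons)+3=j.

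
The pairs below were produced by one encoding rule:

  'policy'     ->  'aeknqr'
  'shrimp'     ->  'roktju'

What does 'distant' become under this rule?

vpcvukf

Two steps: reverse the string, then apply a Caesar shift of +2.
Applying it to distant: reverse → tnatsid; then shift: t+2=v, n+2=p, a+2=c, t+2=v, s+2=u, i+2=k, d+2=f.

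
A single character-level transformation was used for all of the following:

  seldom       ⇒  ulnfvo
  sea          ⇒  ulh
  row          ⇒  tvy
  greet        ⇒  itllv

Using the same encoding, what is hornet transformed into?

jvtplv

The shift depends on letter class: consonant s→u is +2, but vowel e→l is +7. The rule splits by letter class: vowels +7, consonants +2.
For hornet: h(cons)+2=j, o(vowel)+7=v, r(cons)+2=t, n(cons)+2=p, e(vowel)+7=l, t(cons)+2=v.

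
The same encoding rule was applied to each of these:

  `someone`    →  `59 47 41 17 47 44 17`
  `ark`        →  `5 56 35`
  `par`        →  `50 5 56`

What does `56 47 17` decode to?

roe

With a=1..z=26, the number is 3·pos + 2.
Reversing it on 56 47 17: 56→(56−2)÷3=18=r, 47→(47−2)÷3=15=o, 17→(17−2)÷3=5=e.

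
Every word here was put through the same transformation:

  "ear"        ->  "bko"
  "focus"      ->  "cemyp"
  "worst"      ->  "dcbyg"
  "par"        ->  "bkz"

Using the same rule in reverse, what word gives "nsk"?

aid

The output letters match the input read backwards, each shifted +10: ear reversed is rae. Read the word backwards and shift each letter +10.
Decoding nsk: shift back: n−10=d, s−10=i, k−10=a → dia; then reverse → aid.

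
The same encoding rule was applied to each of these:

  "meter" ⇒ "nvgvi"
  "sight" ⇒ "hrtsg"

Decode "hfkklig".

Each letter is replaced by its mirror in the alphabet: a↔z, b↔y, c↔x, and so on (the Atbash cipher).
Decoding hfkklig: h↔s, f↔u, k↔p, k↔p, l↔o, i↔r, g↔t.

support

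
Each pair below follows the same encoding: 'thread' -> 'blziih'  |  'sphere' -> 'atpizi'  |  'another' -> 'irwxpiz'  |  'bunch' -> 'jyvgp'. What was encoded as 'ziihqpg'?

Shifts by position in thread: pos 0: t→b (+8), pos 1: h→l (+4), pos 2: r→z (+8), pos 3: e→i (+4) — repeating every 2. A repeating key of period 2 is used — shifts +8, +4 over and over.
Reversing it on ziihqpg: z−8=r, i−4=e, i−8=a, h−4=d, q−8=i, p−4=l, g−8=y.

readily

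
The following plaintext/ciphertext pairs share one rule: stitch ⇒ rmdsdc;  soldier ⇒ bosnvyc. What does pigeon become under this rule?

xyoqsz

The output letters match the input read backwards, each shifted +10: stitch reversed is hctits. Read the word backwards and shift each letter +10.
Applying it to pigeon: reverse → noegip; then shift: n+10=x, o+10=y, e+10=o, g+10=q, i+10=s, p+10=z.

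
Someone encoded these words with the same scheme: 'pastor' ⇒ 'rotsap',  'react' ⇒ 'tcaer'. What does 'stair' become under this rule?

riats

The output letters match the input read backwards: pastor reversed is rotsap. It's just the letters in reverse order.
On stair: reverse → riats.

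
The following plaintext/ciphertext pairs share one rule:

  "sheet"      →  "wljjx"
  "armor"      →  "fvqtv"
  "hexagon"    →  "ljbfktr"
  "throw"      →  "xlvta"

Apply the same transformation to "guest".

The shift depends on letter class: consonant s→w is +4, but vowel e→j is +5. Vowels shift forward by 5 and consonants shift forward by 4.
On guest: g(cons)+4=k, u(vowel)+5=z, e(vowel)+5=j, s(cons)+4=w, t(cons)+4=x.

kzjwx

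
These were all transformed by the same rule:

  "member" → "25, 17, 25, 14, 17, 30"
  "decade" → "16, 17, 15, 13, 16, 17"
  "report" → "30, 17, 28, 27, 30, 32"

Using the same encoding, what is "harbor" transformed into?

20, 13, 30, 14, 27, 30

m is letter #13 and maps to 25: an offset of 12. The number is (letter's place in the alphabet, a=1) + 12.
On harbor: h=8→20, a=1→13, r=18→30, b=2→14, o=15→27, r=18→30.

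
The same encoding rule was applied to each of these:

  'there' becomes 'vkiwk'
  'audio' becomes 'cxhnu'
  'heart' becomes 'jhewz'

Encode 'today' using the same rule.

Each letter shifts forward by (position + 2), i.e. 2, 3, 4, … — the shift grows by one for each successive letter.
On today: t+2=v, o+3=r, d+4=h, a+5=f, y+6=e.

vrhfe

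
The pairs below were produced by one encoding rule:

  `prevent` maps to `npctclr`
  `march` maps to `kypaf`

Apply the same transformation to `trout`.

Compare letters: p→n is +24, r→p is +24, e→c is +24 — a constant shift. It's a constant shift of +24 (ROT24).
For trout: t+24=r, r+24=p, o+24=m, u+24=s, t+24=r.

rpmsr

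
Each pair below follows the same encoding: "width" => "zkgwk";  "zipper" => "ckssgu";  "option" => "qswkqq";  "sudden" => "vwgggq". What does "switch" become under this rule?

vzkwfk

Vowels shift forward by 2 and consonants shift forward by 3.
Applying it to switch: s(cons)+3=v, w(cons)+3=z, i(vowel)+2=k, t(cons)+3=w, c(cons)+3=f, h(cons)+3=k.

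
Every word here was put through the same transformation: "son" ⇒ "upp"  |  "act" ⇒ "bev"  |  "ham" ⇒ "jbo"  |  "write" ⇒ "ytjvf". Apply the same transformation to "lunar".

The shift depends on letter class: consonant s→u is +2, but vowel o→p is +1. Vowels shift forward by 1 and consonants shift forward by 2.
For lunar: l(cons)+2=n, u(vowel)+1=v, n(cons)+2=p, a(vowel)+1=b, r(cons)+2=t.

nvpbt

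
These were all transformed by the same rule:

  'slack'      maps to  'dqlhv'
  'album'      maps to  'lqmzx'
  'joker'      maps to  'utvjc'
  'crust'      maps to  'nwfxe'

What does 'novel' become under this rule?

Shifts by position in slack: pos 0: s→d (+11), pos 1: l→q (+5), pos 2: a→l (+11), pos 3: c→h (+5) — repeating every 2. A repeating key of period 2 is used — shifts +11, +5 over and over.
Applying it to novel: n+11=y, o+5=t, v+11=g, e+5=j, l+11=w.

ytgjw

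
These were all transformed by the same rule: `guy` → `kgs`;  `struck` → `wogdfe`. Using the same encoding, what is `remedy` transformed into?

kpqyqd

The output letters match the input read backwards, each shifted +12: guy reversed is yug. Two steps: reverse the string, then apply a Caesar shift of +12.
Applying it to remedy: reverse → ydemer; then shift: y+12=k, d+12=p, e+12=q, m+12=y, e+12=q, r+12=d.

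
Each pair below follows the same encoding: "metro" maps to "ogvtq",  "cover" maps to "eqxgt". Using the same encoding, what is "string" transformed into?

Compare letters: m→o is +2, e→g is +2, t→v is +2 — a constant shift. It's a constant shift of +2 (ROT2).
Applying it to string: s+2=u, t+2=v, r+2=t, i+2=k, n+2=p, g+2=i.

uvtkpi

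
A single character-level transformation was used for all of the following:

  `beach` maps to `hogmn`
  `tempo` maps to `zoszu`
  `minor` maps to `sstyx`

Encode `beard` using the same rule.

hogbj

Shifts by position in beach: pos 0: b→h (+6), pos 1: e→o (+10), pos 2: a→g (+6), pos 3: c→m (+10) — repeating every 2. The shifts repeat in a cycle of length 2: positions 0,1,… shift by +6, +10, then the pattern repeats.
On beard: b+6=h, e+10=o, a+6=g, r+10=b, d+6=j.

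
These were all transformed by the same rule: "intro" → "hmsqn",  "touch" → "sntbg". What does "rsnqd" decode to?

Compare letters: i→h is +25, n→m is +25, t→s is +25 — a constant shift. Every letter moves 25 places later in the alphabet, wrapping around z→a.
Reversing it on rsnqd: r−25=s, s−25=t, n−25=o, q−25=r, d−25=e.

store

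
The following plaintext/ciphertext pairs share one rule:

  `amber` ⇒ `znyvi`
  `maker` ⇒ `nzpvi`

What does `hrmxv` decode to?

Each pair mirrors across the alphabet (a↔z, m↔n, b↔y): positions sum to 25. Each letter is replaced by its mirror in the alphabet: a↔z, b↔y, c↔x, and so on (the Atbash cipher).
Undoing it on hrmxv: h↔s, r↔i, m↔n, x↔c, v↔e.

since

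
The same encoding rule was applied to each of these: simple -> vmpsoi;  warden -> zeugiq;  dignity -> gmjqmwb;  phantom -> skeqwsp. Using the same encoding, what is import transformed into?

The shift depends on letter class: consonant s→v is +3, but vowel i→m is +4. Two shifts are in play — +4 for a/e/i/o/u, +3 for every other letter.
On import: i(vowel)+4=m, m(cons)+3=p, p(cons)+3=s, o(vowel)+4=s, r(cons)+3=u, t(cons)+3=w.

mpssuw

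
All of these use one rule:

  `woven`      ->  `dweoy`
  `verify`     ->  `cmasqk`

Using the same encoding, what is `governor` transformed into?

nweoczbf

In woven: w→d is +7, o→w is +8, v→e is +9, e→o is +10 — the shift increases by 1 each position. The shift increases by 1 at each position, starting from +7: 7, 8, 9, ….
For governor: g+7=n, o+8=w, v+9=e, e+10=o, r+11=c, n+12=z, o+13=b, r+14=f.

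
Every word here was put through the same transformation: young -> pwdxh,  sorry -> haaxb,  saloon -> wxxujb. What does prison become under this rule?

The output letters match the input read backwards, each shifted +9: young reversed is gnuoy. Read the word backwards and shift each letter +9.
For prison: reverse → nosirp; then shift: n+9=w, o+9=x, s+9=b, i+9=r, r+9=a, p+9=y.

wxbray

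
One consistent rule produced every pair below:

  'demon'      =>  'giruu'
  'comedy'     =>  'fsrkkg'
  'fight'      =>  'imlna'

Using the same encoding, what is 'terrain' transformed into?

wiwxhqw

Letter i (0-indexed) is shifted by i+3, so successive shifts are 3, 4, 5, ….
On terrain: t+3=w, e+4=i, r+5=w, r+6=x, a+7=h, i+8=q, n+9=w.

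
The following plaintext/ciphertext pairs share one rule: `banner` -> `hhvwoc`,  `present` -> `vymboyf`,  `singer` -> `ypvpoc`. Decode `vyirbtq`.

In banner: b→h is +6, a→h is +7, n→v is +8, n→w is +9 — the shift increases by 1 each position. The shift increases by 1 at each position, starting from +6: 6, 7, 8, ….
Undoing it on vyirbtq: v−6=p, y−7=r, i−8=a, r−9=i, b−10=r, t−11=i, q−12=e.

prairie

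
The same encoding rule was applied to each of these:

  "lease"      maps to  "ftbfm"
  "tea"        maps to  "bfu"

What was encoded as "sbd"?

The word is reversed, then every letter is shifted forward by 1.
Decoding sbd: shift back: s−1=r, b−1=a, d−1=c → rac; then reverse → car.

car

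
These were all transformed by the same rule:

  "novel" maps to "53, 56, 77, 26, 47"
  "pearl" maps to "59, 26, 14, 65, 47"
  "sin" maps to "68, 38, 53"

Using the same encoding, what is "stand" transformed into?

68, 71, 14, 53, 23

The formula is n = 3×(alphabet index, a=1) + 11.
For stand: s=19→68, t=20→71, a=1→14, n=14→53, d=4→23.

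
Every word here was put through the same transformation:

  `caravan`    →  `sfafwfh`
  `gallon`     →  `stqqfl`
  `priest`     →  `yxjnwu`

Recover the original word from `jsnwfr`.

marine

Two steps: reverse the string, then apply a Caesar shift of +5.
Undoing it on jsnwfr: shift back: j−5=e, s−5=n, n−5=i, w−5=r, f−5=a, r−5=m → eniram; then reverse → marine.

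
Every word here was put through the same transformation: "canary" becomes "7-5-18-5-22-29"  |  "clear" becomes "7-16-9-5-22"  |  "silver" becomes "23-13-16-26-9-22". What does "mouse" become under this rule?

17-19-25-23-9

c is letter #3 and maps to 7: an offset of 4. The number is (letter's place in the alphabet, a=1) + 4.
On mouse: m=13→17, o=15→19, u=21→25, s=19→23, e=5→9.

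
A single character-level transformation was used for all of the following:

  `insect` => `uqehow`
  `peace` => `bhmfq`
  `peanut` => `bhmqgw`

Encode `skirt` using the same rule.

A repeating key of period 2 is used — shifts +12, +3 over and over.
Applying it to skirt: s+12=e, k+3=n, i+12=u, r+3=u, t+12=f.

enuuf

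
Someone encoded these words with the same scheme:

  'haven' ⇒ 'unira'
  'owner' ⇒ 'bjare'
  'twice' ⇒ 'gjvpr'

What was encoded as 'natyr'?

Compare letters: h→u is +13, a→n is +13, v→i is +13 — a constant shift. It's a constant shift of +13 (ROT13).
Decoding natyr: n−13=a, a−13=n, t−13=g, y−13=l, r−13=e.

angle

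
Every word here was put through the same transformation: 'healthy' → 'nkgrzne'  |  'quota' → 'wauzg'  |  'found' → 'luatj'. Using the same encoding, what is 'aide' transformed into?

gojk

Compare letters: h→n is +6, e→k is +6, a→g is +6 — a constant shift. It's a constant shift of +6 (ROT6).
For aide: a+6=g, i+6=o, d+6=j, e+6=k.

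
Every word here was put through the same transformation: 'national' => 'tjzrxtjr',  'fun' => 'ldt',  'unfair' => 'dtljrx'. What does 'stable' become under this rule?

yzjhrn

The shift depends on letter class: consonant n→t is +6, but vowel a→j is +9. Two shifts are in play — +9 for a/e/i/o/u, +6 for every other letter.
On stable: s(cons)+6=y, t(cons)+6=z, a(vowel)+9=j, b(cons)+6=h, l(cons)+6=r, e(vowel)+9=n.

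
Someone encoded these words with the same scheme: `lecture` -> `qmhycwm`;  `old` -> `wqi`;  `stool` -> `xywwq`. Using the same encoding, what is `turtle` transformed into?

ycwyqm

Two shifts are in play — +8 for a/e/i/o/u, +5 for every other letter.
For turtle: t(cons)+5=y, u(vowel)+8=c, r(cons)+5=w, t(cons)+5=y, l(cons)+5=q, e(vowel)+8=m.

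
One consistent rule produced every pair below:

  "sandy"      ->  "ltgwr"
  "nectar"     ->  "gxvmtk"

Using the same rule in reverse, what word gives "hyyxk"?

offer

Each letter is shifted forward by 19 in the alphabet (a Caesar shift of +19).
Undoing it on hyyxk: h−19=o, y−19=f, y−19=f, x−19=e, k−19=r.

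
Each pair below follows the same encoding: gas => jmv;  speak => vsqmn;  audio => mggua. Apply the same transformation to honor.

kaqau

The rule splits by letter class: vowels +12, consonants +3.
Applying it to honor: h(cons)+3=k, o(vowel)+12=a, n(cons)+3=q, o(vowel)+12=a, r(cons)+3=u.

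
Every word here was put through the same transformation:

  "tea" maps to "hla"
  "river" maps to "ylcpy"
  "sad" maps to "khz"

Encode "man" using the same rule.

The output letters match the input read backwards, each shifted +7: tea reversed is aet. Read the word backwards and shift each letter +7.
Applying it to man: reverse → nam; then shift: n+7=u, a+7=h, m+7=t.

uht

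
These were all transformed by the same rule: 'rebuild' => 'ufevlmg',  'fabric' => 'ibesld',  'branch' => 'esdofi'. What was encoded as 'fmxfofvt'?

Shifts by position in rebuild: pos 0: r→u (+3), pos 1: e→f (+1), pos 2: b→e (+3), pos 3: u→v (+1) — repeating every 2. It's a Vigenère-style cipher with numeric key [3,1]: position i shifts by key[i mod 2].
Reversing it on fmxfofvt: f−3=c, m−1=l, x−3=u, f−1=e, o−3=l, f−1=e, v−3=s, t−1=s.

clueless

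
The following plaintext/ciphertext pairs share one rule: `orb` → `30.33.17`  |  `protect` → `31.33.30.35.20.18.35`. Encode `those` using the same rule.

35.23.30.34.20

o is letter #15 and maps to 30: an offset of 15. Each letter is replaced by its alphabet position (a=1..z=26) + 15.
Applying it to those: t=20→35, h=8→23, o=15→30, s=19→34, e=5→20.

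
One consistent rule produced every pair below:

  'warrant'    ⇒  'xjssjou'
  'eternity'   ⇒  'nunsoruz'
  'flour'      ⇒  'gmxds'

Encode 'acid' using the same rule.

jdre

The shift depends on letter class: consonant w→x is +1, but vowel a→j is +9. Two shifts are in play — +9 for a/e/i/o/u, +1 for every other letter.
On acid: a(vowel)+9=j, c(cons)+1=d, i(vowel)+9=r, d(cons)+1=e.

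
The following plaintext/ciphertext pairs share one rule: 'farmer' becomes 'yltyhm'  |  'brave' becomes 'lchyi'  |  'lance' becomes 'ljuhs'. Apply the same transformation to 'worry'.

The output letters match the input read backwards, each shifted +7: farmer reversed is remraf. The word is reversed, then every letter is shifted forward by 7.
On worry: reverse → yrrow; then shift: y+7=f, r+7=y, r+7=y, o+7=v, w+7=d.

fyyvd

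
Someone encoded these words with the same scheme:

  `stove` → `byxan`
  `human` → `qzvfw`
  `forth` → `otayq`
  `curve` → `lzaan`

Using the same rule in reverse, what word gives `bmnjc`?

sheet

Shifts by position in stove: pos 0: s→b (+9), pos 1: t→y (+5), pos 2: o→x (+9), pos 3: v→a (+5) — repeating every 2. The shifts repeat in a cycle of length 2: positions 0,1,… shift by +9, +5, then the pattern repeats.
Undoing it on bmnjc: b−9=s, m−5=h, n−9=e, j−5=e, c−9=t.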